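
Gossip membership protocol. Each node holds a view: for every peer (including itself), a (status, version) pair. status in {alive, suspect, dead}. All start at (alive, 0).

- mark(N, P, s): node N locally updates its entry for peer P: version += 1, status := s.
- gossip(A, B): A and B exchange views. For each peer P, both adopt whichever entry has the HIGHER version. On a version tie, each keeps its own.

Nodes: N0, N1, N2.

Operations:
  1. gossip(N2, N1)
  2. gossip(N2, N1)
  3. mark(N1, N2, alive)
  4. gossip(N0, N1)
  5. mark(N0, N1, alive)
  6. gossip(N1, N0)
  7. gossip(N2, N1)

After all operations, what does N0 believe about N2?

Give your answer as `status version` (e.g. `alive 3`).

Op 1: gossip N2<->N1 -> N2.N0=(alive,v0) N2.N1=(alive,v0) N2.N2=(alive,v0) | N1.N0=(alive,v0) N1.N1=(alive,v0) N1.N2=(alive,v0)
Op 2: gossip N2<->N1 -> N2.N0=(alive,v0) N2.N1=(alive,v0) N2.N2=(alive,v0) | N1.N0=(alive,v0) N1.N1=(alive,v0) N1.N2=(alive,v0)
Op 3: N1 marks N2=alive -> (alive,v1)
Op 4: gossip N0<->N1 -> N0.N0=(alive,v0) N0.N1=(alive,v0) N0.N2=(alive,v1) | N1.N0=(alive,v0) N1.N1=(alive,v0) N1.N2=(alive,v1)
Op 5: N0 marks N1=alive -> (alive,v1)
Op 6: gossip N1<->N0 -> N1.N0=(alive,v0) N1.N1=(alive,v1) N1.N2=(alive,v1) | N0.N0=(alive,v0) N0.N1=(alive,v1) N0.N2=(alive,v1)
Op 7: gossip N2<->N1 -> N2.N0=(alive,v0) N2.N1=(alive,v1) N2.N2=(alive,v1) | N1.N0=(alive,v0) N1.N1=(alive,v1) N1.N2=(alive,v1)

Answer: alive 1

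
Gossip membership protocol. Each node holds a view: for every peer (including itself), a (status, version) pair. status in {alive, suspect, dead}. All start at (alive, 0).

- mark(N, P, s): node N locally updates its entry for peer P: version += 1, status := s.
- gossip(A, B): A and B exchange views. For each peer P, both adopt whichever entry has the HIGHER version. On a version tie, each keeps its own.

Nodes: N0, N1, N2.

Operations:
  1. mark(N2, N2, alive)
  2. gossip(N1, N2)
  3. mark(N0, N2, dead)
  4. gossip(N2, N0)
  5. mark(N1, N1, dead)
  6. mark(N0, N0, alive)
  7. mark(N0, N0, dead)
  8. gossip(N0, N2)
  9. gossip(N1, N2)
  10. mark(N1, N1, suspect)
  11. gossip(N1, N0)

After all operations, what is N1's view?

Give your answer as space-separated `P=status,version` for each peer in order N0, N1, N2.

Op 1: N2 marks N2=alive -> (alive,v1)
Op 2: gossip N1<->N2 -> N1.N0=(alive,v0) N1.N1=(alive,v0) N1.N2=(alive,v1) | N2.N0=(alive,v0) N2.N1=(alive,v0) N2.N2=(alive,v1)
Op 3: N0 marks N2=dead -> (dead,v1)
Op 4: gossip N2<->N0 -> N2.N0=(alive,v0) N2.N1=(alive,v0) N2.N2=(alive,v1) | N0.N0=(alive,v0) N0.N1=(alive,v0) N0.N2=(dead,v1)
Op 5: N1 marks N1=dead -> (dead,v1)
Op 6: N0 marks N0=alive -> (alive,v1)
Op 7: N0 marks N0=dead -> (dead,v2)
Op 8: gossip N0<->N2 -> N0.N0=(dead,v2) N0.N1=(alive,v0) N0.N2=(dead,v1) | N2.N0=(dead,v2) N2.N1=(alive,v0) N2.N2=(alive,v1)
Op 9: gossip N1<->N2 -> N1.N0=(dead,v2) N1.N1=(dead,v1) N1.N2=(alive,v1) | N2.N0=(dead,v2) N2.N1=(dead,v1) N2.N2=(alive,v1)
Op 10: N1 marks N1=suspect -> (suspect,v2)
Op 11: gossip N1<->N0 -> N1.N0=(dead,v2) N1.N1=(suspect,v2) N1.N2=(alive,v1) | N0.N0=(dead,v2) N0.N1=(suspect,v2) N0.N2=(dead,v1)

Answer: N0=dead,2 N1=suspect,2 N2=alive,1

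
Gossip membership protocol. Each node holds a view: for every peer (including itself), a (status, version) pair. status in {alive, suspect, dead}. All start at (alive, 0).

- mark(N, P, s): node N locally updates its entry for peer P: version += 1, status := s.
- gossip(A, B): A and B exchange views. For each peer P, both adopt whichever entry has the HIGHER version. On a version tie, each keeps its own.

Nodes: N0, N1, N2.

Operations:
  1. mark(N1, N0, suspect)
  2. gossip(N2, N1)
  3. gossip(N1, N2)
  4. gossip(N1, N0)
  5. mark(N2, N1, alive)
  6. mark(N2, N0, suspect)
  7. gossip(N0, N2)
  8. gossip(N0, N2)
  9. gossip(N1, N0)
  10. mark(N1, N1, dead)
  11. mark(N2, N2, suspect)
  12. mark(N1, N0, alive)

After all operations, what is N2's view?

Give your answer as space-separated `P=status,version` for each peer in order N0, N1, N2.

Answer: N0=suspect,2 N1=alive,1 N2=suspect,1

Derivation:
Op 1: N1 marks N0=suspect -> (suspect,v1)
Op 2: gossip N2<->N1 -> N2.N0=(suspect,v1) N2.N1=(alive,v0) N2.N2=(alive,v0) | N1.N0=(suspect,v1) N1.N1=(alive,v0) N1.N2=(alive,v0)
Op 3: gossip N1<->N2 -> N1.N0=(suspect,v1) N1.N1=(alive,v0) N1.N2=(alive,v0) | N2.N0=(suspect,v1) N2.N1=(alive,v0) N2.N2=(alive,v0)
Op 4: gossip N1<->N0 -> N1.N0=(suspect,v1) N1.N1=(alive,v0) N1.N2=(alive,v0) | N0.N0=(suspect,v1) N0.N1=(alive,v0) N0.N2=(alive,v0)
Op 5: N2 marks N1=alive -> (alive,v1)
Op 6: N2 marks N0=suspect -> (suspect,v2)
Op 7: gossip N0<->N2 -> N0.N0=(suspect,v2) N0.N1=(alive,v1) N0.N2=(alive,v0) | N2.N0=(suspect,v2) N2.N1=(alive,v1) N2.N2=(alive,v0)
Op 8: gossip N0<->N2 -> N0.N0=(suspect,v2) N0.N1=(alive,v1) N0.N2=(alive,v0) | N2.N0=(suspect,v2) N2.N1=(alive,v1) N2.N2=(alive,v0)
Op 9: gossip N1<->N0 -> N1.N0=(suspect,v2) N1.N1=(alive,v1) N1.N2=(alive,v0) | N0.N0=(suspect,v2) N0.N1=(alive,v1) N0.N2=(alive,v0)
Op 10: N1 marks N1=dead -> (dead,v2)
Op 11: N2 marks N2=suspect -> (suspect,v1)
Op 12: N1 marks N0=alive -> (alive,v3)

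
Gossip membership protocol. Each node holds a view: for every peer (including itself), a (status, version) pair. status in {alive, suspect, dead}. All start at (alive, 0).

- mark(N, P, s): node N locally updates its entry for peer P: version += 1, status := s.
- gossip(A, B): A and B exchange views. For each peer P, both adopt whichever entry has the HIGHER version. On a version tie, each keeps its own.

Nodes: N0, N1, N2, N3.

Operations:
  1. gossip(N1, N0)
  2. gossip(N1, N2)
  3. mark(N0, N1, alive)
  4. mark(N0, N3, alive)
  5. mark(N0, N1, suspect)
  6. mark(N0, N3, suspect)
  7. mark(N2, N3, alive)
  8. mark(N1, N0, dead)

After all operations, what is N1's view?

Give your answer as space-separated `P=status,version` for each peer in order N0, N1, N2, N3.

Answer: N0=dead,1 N1=alive,0 N2=alive,0 N3=alive,0

Derivation:
Op 1: gossip N1<->N0 -> N1.N0=(alive,v0) N1.N1=(alive,v0) N1.N2=(alive,v0) N1.N3=(alive,v0) | N0.N0=(alive,v0) N0.N1=(alive,v0) N0.N2=(alive,v0) N0.N3=(alive,v0)
Op 2: gossip N1<->N2 -> N1.N0=(alive,v0) N1.N1=(alive,v0) N1.N2=(alive,v0) N1.N3=(alive,v0) | N2.N0=(alive,v0) N2.N1=(alive,v0) N2.N2=(alive,v0) N2.N3=(alive,v0)
Op 3: N0 marks N1=alive -> (alive,v1)
Op 4: N0 marks N3=alive -> (alive,v1)
Op 5: N0 marks N1=suspect -> (suspect,v2)
Op 6: N0 marks N3=suspect -> (suspect,v2)
Op 7: N2 marks N3=alive -> (alive,v1)
Op 8: N1 marks N0=dead -> (dead,v1)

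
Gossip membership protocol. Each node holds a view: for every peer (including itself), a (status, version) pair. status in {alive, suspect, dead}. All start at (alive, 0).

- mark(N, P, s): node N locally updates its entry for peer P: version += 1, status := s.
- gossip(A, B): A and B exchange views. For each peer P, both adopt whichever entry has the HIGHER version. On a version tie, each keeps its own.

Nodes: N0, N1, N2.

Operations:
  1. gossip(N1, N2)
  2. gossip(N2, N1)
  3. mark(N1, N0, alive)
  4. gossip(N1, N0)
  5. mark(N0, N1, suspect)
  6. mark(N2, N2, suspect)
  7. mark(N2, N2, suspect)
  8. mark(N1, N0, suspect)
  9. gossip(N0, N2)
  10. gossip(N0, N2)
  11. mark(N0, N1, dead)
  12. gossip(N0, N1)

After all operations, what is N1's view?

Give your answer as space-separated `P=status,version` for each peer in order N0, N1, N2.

Answer: N0=suspect,2 N1=dead,2 N2=suspect,2

Derivation:
Op 1: gossip N1<->N2 -> N1.N0=(alive,v0) N1.N1=(alive,v0) N1.N2=(alive,v0) | N2.N0=(alive,v0) N2.N1=(alive,v0) N2.N2=(alive,v0)
Op 2: gossip N2<->N1 -> N2.N0=(alive,v0) N2.N1=(alive,v0) N2.N2=(alive,v0) | N1.N0=(alive,v0) N1.N1=(alive,v0) N1.N2=(alive,v0)
Op 3: N1 marks N0=alive -> (alive,v1)
Op 4: gossip N1<->N0 -> N1.N0=(alive,v1) N1.N1=(alive,v0) N1.N2=(alive,v0) | N0.N0=(alive,v1) N0.N1=(alive,v0) N0.N2=(alive,v0)
Op 5: N0 marks N1=suspect -> (suspect,v1)
Op 6: N2 marks N2=suspect -> (suspect,v1)
Op 7: N2 marks N2=suspect -> (suspect,v2)
Op 8: N1 marks N0=suspect -> (suspect,v2)
Op 9: gossip N0<->N2 -> N0.N0=(alive,v1) N0.N1=(suspect,v1) N0.N2=(suspect,v2) | N2.N0=(alive,v1) N2.N1=(suspect,v1) N2.N2=(suspect,v2)
Op 10: gossip N0<->N2 -> N0.N0=(alive,v1) N0.N1=(suspect,v1) N0.N2=(suspect,v2) | N2.N0=(alive,v1) N2.N1=(suspect,v1) N2.N2=(suspect,v2)
Op 11: N0 marks N1=dead -> (dead,v2)
Op 12: gossip N0<->N1 -> N0.N0=(suspect,v2) N0.N1=(dead,v2) N0.N2=(suspect,v2) | N1.N0=(suspect,v2) N1.N1=(dead,v2) N1.N2=(suspect,v2)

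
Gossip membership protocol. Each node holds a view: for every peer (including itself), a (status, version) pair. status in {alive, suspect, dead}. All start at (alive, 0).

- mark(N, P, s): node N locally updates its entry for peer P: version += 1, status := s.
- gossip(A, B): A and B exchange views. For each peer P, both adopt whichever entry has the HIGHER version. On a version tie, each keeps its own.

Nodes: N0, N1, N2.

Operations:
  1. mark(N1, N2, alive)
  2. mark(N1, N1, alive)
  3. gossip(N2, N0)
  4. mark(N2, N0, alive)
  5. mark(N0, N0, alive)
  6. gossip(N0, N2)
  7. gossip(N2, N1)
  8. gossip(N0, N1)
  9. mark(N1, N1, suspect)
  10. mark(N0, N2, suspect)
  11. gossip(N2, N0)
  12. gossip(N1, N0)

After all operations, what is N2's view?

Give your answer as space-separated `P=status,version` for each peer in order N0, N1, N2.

Op 1: N1 marks N2=alive -> (alive,v1)
Op 2: N1 marks N1=alive -> (alive,v1)
Op 3: gossip N2<->N0 -> N2.N0=(alive,v0) N2.N1=(alive,v0) N2.N2=(alive,v0) | N0.N0=(alive,v0) N0.N1=(alive,v0) N0.N2=(alive,v0)
Op 4: N2 marks N0=alive -> (alive,v1)
Op 5: N0 marks N0=alive -> (alive,v1)
Op 6: gossip N0<->N2 -> N0.N0=(alive,v1) N0.N1=(alive,v0) N0.N2=(alive,v0) | N2.N0=(alive,v1) N2.N1=(alive,v0) N2.N2=(alive,v0)
Op 7: gossip N2<->N1 -> N2.N0=(alive,v1) N2.N1=(alive,v1) N2.N2=(alive,v1) | N1.N0=(alive,v1) N1.N1=(alive,v1) N1.N2=(alive,v1)
Op 8: gossip N0<->N1 -> N0.N0=(alive,v1) N0.N1=(alive,v1) N0.N2=(alive,v1) | N1.N0=(alive,v1) N1.N1=(alive,v1) N1.N2=(alive,v1)
Op 9: N1 marks N1=suspect -> (suspect,v2)
Op 10: N0 marks N2=suspect -> (suspect,v2)
Op 11: gossip N2<->N0 -> N2.N0=(alive,v1) N2.N1=(alive,v1) N2.N2=(suspect,v2) | N0.N0=(alive,v1) N0.N1=(alive,v1) N0.N2=(suspect,v2)
Op 12: gossip N1<->N0 -> N1.N0=(alive,v1) N1.N1=(suspect,v2) N1.N2=(suspect,v2) | N0.N0=(alive,v1) N0.N1=(suspect,v2) N0.N2=(suspect,v2)

Answer: N0=alive,1 N1=alive,1 N2=suspect,2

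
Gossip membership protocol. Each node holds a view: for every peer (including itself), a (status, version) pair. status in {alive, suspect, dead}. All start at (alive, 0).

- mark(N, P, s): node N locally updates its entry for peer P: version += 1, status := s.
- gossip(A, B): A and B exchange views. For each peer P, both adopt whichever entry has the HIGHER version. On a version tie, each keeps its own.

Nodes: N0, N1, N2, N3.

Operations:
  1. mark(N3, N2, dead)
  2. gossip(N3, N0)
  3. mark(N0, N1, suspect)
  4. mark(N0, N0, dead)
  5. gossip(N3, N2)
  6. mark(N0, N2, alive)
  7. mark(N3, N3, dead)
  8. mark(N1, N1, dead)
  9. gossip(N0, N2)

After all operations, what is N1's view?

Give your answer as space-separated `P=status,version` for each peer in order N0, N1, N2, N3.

Answer: N0=alive,0 N1=dead,1 N2=alive,0 N3=alive,0

Derivation:
Op 1: N3 marks N2=dead -> (dead,v1)
Op 2: gossip N3<->N0 -> N3.N0=(alive,v0) N3.N1=(alive,v0) N3.N2=(dead,v1) N3.N3=(alive,v0) | N0.N0=(alive,v0) N0.N1=(alive,v0) N0.N2=(dead,v1) N0.N3=(alive,v0)
Op 3: N0 marks N1=suspect -> (suspect,v1)
Op 4: N0 marks N0=dead -> (dead,v1)
Op 5: gossip N3<->N2 -> N3.N0=(alive,v0) N3.N1=(alive,v0) N3.N2=(dead,v1) N3.N3=(alive,v0) | N2.N0=(alive,v0) N2.N1=(alive,v0) N2.N2=(dead,v1) N2.N3=(alive,v0)
Op 6: N0 marks N2=alive -> (alive,v2)
Op 7: N3 marks N3=dead -> (dead,v1)
Op 8: N1 marks N1=dead -> (dead,v1)
Op 9: gossip N0<->N2 -> N0.N0=(dead,v1) N0.N1=(suspect,v1) N0.N2=(alive,v2) N0.N3=(alive,v0) | N2.N0=(dead,v1) N2.N1=(suspect,v1) N2.N2=(alive,v2) N2.N3=(alive,v0)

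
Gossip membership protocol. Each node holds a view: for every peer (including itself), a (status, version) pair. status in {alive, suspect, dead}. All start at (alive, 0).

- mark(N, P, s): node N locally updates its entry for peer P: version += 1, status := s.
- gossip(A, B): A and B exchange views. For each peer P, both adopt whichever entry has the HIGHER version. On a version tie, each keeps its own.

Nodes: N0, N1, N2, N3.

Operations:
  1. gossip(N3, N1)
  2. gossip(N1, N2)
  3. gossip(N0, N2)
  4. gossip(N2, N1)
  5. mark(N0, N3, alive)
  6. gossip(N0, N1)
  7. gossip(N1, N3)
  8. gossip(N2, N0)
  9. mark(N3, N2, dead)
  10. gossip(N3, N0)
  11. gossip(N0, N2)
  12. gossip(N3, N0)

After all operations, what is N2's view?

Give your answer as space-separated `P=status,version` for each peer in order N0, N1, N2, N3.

Op 1: gossip N3<->N1 -> N3.N0=(alive,v0) N3.N1=(alive,v0) N3.N2=(alive,v0) N3.N3=(alive,v0) | N1.N0=(alive,v0) N1.N1=(alive,v0) N1.N2=(alive,v0) N1.N3=(alive,v0)
Op 2: gossip N1<->N2 -> N1.N0=(alive,v0) N1.N1=(alive,v0) N1.N2=(alive,v0) N1.N3=(alive,v0) | N2.N0=(alive,v0) N2.N1=(alive,v0) N2.N2=(alive,v0) N2.N3=(alive,v0)
Op 3: gossip N0<->N2 -> N0.N0=(alive,v0) N0.N1=(alive,v0) N0.N2=(alive,v0) N0.N3=(alive,v0) | N2.N0=(alive,v0) N2.N1=(alive,v0) N2.N2=(alive,v0) N2.N3=(alive,v0)
Op 4: gossip N2<->N1 -> N2.N0=(alive,v0) N2.N1=(alive,v0) N2.N2=(alive,v0) N2.N3=(alive,v0) | N1.N0=(alive,v0) N1.N1=(alive,v0) N1.N2=(alive,v0) N1.N3=(alive,v0)
Op 5: N0 marks N3=alive -> (alive,v1)
Op 6: gossip N0<->N1 -> N0.N0=(alive,v0) N0.N1=(alive,v0) N0.N2=(alive,v0) N0.N3=(alive,v1) | N1.N0=(alive,v0) N1.N1=(alive,v0) N1.N2=(alive,v0) N1.N3=(alive,v1)
Op 7: gossip N1<->N3 -> N1.N0=(alive,v0) N1.N1=(alive,v0) N1.N2=(alive,v0) N1.N3=(alive,v1) | N3.N0=(alive,v0) N3.N1=(alive,v0) N3.N2=(alive,v0) N3.N3=(alive,v1)
Op 8: gossip N2<->N0 -> N2.N0=(alive,v0) N2.N1=(alive,v0) N2.N2=(alive,v0) N2.N3=(alive,v1) | N0.N0=(alive,v0) N0.N1=(alive,v0) N0.N2=(alive,v0) N0.N3=(alive,v1)
Op 9: N3 marks N2=dead -> (dead,v1)
Op 10: gossip N3<->N0 -> N3.N0=(alive,v0) N3.N1=(alive,v0) N3.N2=(dead,v1) N3.N3=(alive,v1) | N0.N0=(alive,v0) N0.N1=(alive,v0) N0.N2=(dead,v1) N0.N3=(alive,v1)
Op 11: gossip N0<->N2 -> N0.N0=(alive,v0) N0.N1=(alive,v0) N0.N2=(dead,v1) N0.N3=(alive,v1) | N2.N0=(alive,v0) N2.N1=(alive,v0) N2.N2=(dead,v1) N2.N3=(alive,v1)
Op 12: gossip N3<->N0 -> N3.N0=(alive,v0) N3.N1=(alive,v0) N3.N2=(dead,v1) N3.N3=(alive,v1) | N0.N0=(alive,v0) N0.N1=(alive,v0) N0.N2=(dead,v1) N0.N3=(alive,v1)

Answer: N0=alive,0 N1=alive,0 N2=dead,1 N3=alive,1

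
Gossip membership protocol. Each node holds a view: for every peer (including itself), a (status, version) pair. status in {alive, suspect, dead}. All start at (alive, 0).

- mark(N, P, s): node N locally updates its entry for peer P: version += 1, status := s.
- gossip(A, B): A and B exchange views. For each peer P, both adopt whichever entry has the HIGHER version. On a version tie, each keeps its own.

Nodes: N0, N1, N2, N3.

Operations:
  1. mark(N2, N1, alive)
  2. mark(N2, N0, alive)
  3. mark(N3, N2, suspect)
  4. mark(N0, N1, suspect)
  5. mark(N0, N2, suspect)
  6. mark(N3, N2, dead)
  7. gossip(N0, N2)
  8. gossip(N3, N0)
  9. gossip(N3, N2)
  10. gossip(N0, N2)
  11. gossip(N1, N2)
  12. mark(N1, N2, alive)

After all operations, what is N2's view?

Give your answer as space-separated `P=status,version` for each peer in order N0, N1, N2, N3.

Answer: N0=alive,1 N1=alive,1 N2=dead,2 N3=alive,0

Derivation:
Op 1: N2 marks N1=alive -> (alive,v1)
Op 2: N2 marks N0=alive -> (alive,v1)
Op 3: N3 marks N2=suspect -> (suspect,v1)
Op 4: N0 marks N1=suspect -> (suspect,v1)
Op 5: N0 marks N2=suspect -> (suspect,v1)
Op 6: N3 marks N2=dead -> (dead,v2)
Op 7: gossip N0<->N2 -> N0.N0=(alive,v1) N0.N1=(suspect,v1) N0.N2=(suspect,v1) N0.N3=(alive,v0) | N2.N0=(alive,v1) N2.N1=(alive,v1) N2.N2=(suspect,v1) N2.N3=(alive,v0)
Op 8: gossip N3<->N0 -> N3.N0=(alive,v1) N3.N1=(suspect,v1) N3.N2=(dead,v2) N3.N3=(alive,v0) | N0.N0=(alive,v1) N0.N1=(suspect,v1) N0.N2=(dead,v2) N0.N3=(alive,v0)
Op 9: gossip N3<->N2 -> N3.N0=(alive,v1) N3.N1=(suspect,v1) N3.N2=(dead,v2) N3.N3=(alive,v0) | N2.N0=(alive,v1) N2.N1=(alive,v1) N2.N2=(dead,v2) N2.N3=(alive,v0)
Op 10: gossip N0<->N2 -> N0.N0=(alive,v1) N0.N1=(suspect,v1) N0.N2=(dead,v2) N0.N3=(alive,v0) | N2.N0=(alive,v1) N2.N1=(alive,v1) N2.N2=(dead,v2) N2.N3=(alive,v0)
Op 11: gossip N1<->N2 -> N1.N0=(alive,v1) N1.N1=(alive,v1) N1.N2=(dead,v2) N1.N3=(alive,v0) | N2.N0=(alive,v1) N2.N1=(alive,v1) N2.N2=(dead,v2) N2.N3=(alive,v0)
Op 12: N1 marks N2=alive -> (alive,v3)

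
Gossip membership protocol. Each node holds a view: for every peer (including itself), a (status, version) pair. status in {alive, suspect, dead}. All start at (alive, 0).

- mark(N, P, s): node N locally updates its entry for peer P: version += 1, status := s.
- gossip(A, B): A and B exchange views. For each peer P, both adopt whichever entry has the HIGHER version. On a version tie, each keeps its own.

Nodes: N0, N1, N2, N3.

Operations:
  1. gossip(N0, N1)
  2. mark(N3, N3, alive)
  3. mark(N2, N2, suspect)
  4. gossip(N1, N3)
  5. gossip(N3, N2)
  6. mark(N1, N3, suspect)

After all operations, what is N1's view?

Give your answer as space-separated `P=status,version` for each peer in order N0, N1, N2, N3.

Op 1: gossip N0<->N1 -> N0.N0=(alive,v0) N0.N1=(alive,v0) N0.N2=(alive,v0) N0.N3=(alive,v0) | N1.N0=(alive,v0) N1.N1=(alive,v0) N1.N2=(alive,v0) N1.N3=(alive,v0)
Op 2: N3 marks N3=alive -> (alive,v1)
Op 3: N2 marks N2=suspect -> (suspect,v1)
Op 4: gossip N1<->N3 -> N1.N0=(alive,v0) N1.N1=(alive,v0) N1.N2=(alive,v0) N1.N3=(alive,v1) | N3.N0=(alive,v0) N3.N1=(alive,v0) N3.N2=(alive,v0) N3.N3=(alive,v1)
Op 5: gossip N3<->N2 -> N3.N0=(alive,v0) N3.N1=(alive,v0) N3.N2=(suspect,v1) N3.N3=(alive,v1) | N2.N0=(alive,v0) N2.N1=(alive,v0) N2.N2=(suspect,v1) N2.N3=(alive,v1)
Op 6: N1 marks N3=suspect -> (suspect,v2)

Answer: N0=alive,0 N1=alive,0 N2=alive,0 N3=suspect,2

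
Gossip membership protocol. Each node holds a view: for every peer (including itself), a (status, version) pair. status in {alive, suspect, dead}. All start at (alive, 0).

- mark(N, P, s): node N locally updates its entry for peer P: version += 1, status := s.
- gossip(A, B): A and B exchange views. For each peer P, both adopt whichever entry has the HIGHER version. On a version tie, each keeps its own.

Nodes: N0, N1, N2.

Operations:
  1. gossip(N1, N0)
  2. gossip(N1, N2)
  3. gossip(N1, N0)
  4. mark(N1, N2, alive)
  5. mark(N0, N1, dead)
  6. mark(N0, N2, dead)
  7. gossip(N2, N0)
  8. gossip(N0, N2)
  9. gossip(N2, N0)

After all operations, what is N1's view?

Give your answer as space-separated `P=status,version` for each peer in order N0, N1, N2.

Answer: N0=alive,0 N1=alive,0 N2=alive,1

Derivation:
Op 1: gossip N1<->N0 -> N1.N0=(alive,v0) N1.N1=(alive,v0) N1.N2=(alive,v0) | N0.N0=(alive,v0) N0.N1=(alive,v0) N0.N2=(alive,v0)
Op 2: gossip N1<->N2 -> N1.N0=(alive,v0) N1.N1=(alive,v0) N1.N2=(alive,v0) | N2.N0=(alive,v0) N2.N1=(alive,v0) N2.N2=(alive,v0)
Op 3: gossip N1<->N0 -> N1.N0=(alive,v0) N1.N1=(alive,v0) N1.N2=(alive,v0) | N0.N0=(alive,v0) N0.N1=(alive,v0) N0.N2=(alive,v0)
Op 4: N1 marks N2=alive -> (alive,v1)
Op 5: N0 marks N1=dead -> (dead,v1)
Op 6: N0 marks N2=dead -> (dead,v1)
Op 7: gossip N2<->N0 -> N2.N0=(alive,v0) N2.N1=(dead,v1) N2.N2=(dead,v1) | N0.N0=(alive,v0) N0.N1=(dead,v1) N0.N2=(dead,v1)
Op 8: gossip N0<->N2 -> N0.N0=(alive,v0) N0.N1=(dead,v1) N0.N2=(dead,v1) | N2.N0=(alive,v0) N2.N1=(dead,v1) N2.N2=(dead,v1)
Op 9: gossip N2<->N0 -> N2.N0=(alive,v0) N2.N1=(dead,v1) N2.N2=(dead,v1) | N0.N0=(alive,v0) N0.N1=(dead,v1) N0.N2=(dead,v1)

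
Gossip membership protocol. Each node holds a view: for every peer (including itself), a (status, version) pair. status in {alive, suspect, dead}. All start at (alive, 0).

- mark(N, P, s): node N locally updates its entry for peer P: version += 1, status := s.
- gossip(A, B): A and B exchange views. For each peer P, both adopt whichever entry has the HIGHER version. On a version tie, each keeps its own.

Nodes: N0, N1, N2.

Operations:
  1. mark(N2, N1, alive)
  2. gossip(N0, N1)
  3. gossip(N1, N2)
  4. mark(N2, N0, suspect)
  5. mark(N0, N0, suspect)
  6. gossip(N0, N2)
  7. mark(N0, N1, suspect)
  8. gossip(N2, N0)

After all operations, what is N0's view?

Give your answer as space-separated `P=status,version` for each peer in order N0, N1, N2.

Op 1: N2 marks N1=alive -> (alive,v1)
Op 2: gossip N0<->N1 -> N0.N0=(alive,v0) N0.N1=(alive,v0) N0.N2=(alive,v0) | N1.N0=(alive,v0) N1.N1=(alive,v0) N1.N2=(alive,v0)
Op 3: gossip N1<->N2 -> N1.N0=(alive,v0) N1.N1=(alive,v1) N1.N2=(alive,v0) | N2.N0=(alive,v0) N2.N1=(alive,v1) N2.N2=(alive,v0)
Op 4: N2 marks N0=suspect -> (suspect,v1)
Op 5: N0 marks N0=suspect -> (suspect,v1)
Op 6: gossip N0<->N2 -> N0.N0=(suspect,v1) N0.N1=(alive,v1) N0.N2=(alive,v0) | N2.N0=(suspect,v1) N2.N1=(alive,v1) N2.N2=(alive,v0)
Op 7: N0 marks N1=suspect -> (suspect,v2)
Op 8: gossip N2<->N0 -> N2.N0=(suspect,v1) N2.N1=(suspect,v2) N2.N2=(alive,v0) | N0.N0=(suspect,v1) N0.N1=(suspect,v2) N0.N2=(alive,v0)

Answer: N0=suspect,1 N1=suspect,2 N2=alive,0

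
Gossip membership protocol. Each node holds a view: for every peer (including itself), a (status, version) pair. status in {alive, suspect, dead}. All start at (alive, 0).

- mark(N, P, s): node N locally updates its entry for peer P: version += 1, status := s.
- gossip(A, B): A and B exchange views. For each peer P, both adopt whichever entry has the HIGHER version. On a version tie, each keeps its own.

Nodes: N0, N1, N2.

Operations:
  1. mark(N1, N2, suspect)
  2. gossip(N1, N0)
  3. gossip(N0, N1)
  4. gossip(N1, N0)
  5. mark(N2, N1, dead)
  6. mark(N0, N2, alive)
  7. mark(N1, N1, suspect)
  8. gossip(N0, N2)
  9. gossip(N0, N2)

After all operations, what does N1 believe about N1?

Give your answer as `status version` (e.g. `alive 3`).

Op 1: N1 marks N2=suspect -> (suspect,v1)
Op 2: gossip N1<->N0 -> N1.N0=(alive,v0) N1.N1=(alive,v0) N1.N2=(suspect,v1) | N0.N0=(alive,v0) N0.N1=(alive,v0) N0.N2=(suspect,v1)
Op 3: gossip N0<->N1 -> N0.N0=(alive,v0) N0.N1=(alive,v0) N0.N2=(suspect,v1) | N1.N0=(alive,v0) N1.N1=(alive,v0) N1.N2=(suspect,v1)
Op 4: gossip N1<->N0 -> N1.N0=(alive,v0) N1.N1=(alive,v0) N1.N2=(suspect,v1) | N0.N0=(alive,v0) N0.N1=(alive,v0) N0.N2=(suspect,v1)
Op 5: N2 marks N1=dead -> (dead,v1)
Op 6: N0 marks N2=alive -> (alive,v2)
Op 7: N1 marks N1=suspect -> (suspect,v1)
Op 8: gossip N0<->N2 -> N0.N0=(alive,v0) N0.N1=(dead,v1) N0.N2=(alive,v2) | N2.N0=(alive,v0) N2.N1=(dead,v1) N2.N2=(alive,v2)
Op 9: gossip N0<->N2 -> N0.N0=(alive,v0) N0.N1=(dead,v1) N0.N2=(alive,v2) | N2.N0=(alive,v0) N2.N1=(dead,v1) N2.N2=(alive,v2)

Answer: suspect 1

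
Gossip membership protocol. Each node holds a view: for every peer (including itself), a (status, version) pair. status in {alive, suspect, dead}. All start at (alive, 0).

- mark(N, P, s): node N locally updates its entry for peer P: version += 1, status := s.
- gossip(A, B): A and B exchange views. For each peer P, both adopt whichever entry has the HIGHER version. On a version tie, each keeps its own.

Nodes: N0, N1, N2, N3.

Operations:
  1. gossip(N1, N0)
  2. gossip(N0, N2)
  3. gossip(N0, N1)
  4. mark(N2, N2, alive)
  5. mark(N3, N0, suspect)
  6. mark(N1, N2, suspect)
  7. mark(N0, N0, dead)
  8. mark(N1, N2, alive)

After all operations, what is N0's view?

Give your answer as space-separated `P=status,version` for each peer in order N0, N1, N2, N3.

Op 1: gossip N1<->N0 -> N1.N0=(alive,v0) N1.N1=(alive,v0) N1.N2=(alive,v0) N1.N3=(alive,v0) | N0.N0=(alive,v0) N0.N1=(alive,v0) N0.N2=(alive,v0) N0.N3=(alive,v0)
Op 2: gossip N0<->N2 -> N0.N0=(alive,v0) N0.N1=(alive,v0) N0.N2=(alive,v0) N0.N3=(alive,v0) | N2.N0=(alive,v0) N2.N1=(alive,v0) N2.N2=(alive,v0) N2.N3=(alive,v0)
Op 3: gossip N0<->N1 -> N0.N0=(alive,v0) N0.N1=(alive,v0) N0.N2=(alive,v0) N0.N3=(alive,v0) | N1.N0=(alive,v0) N1.N1=(alive,v0) N1.N2=(alive,v0) N1.N3=(alive,v0)
Op 4: N2 marks N2=alive -> (alive,v1)
Op 5: N3 marks N0=suspect -> (suspect,v1)
Op 6: N1 marks N2=suspect -> (suspect,v1)
Op 7: N0 marks N0=dead -> (dead,v1)
Op 8: N1 marks N2=alive -> (alive,v2)

Answer: N0=dead,1 N1=alive,0 N2=alive,0 N3=alive,0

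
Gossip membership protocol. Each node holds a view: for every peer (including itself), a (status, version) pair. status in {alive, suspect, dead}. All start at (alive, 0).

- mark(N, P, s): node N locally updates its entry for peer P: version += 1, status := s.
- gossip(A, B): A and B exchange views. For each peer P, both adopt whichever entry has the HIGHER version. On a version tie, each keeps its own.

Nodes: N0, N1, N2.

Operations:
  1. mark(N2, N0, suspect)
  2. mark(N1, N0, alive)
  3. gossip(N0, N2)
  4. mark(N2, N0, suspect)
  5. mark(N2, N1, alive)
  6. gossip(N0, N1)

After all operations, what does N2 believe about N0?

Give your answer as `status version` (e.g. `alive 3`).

Op 1: N2 marks N0=suspect -> (suspect,v1)
Op 2: N1 marks N0=alive -> (alive,v1)
Op 3: gossip N0<->N2 -> N0.N0=(suspect,v1) N0.N1=(alive,v0) N0.N2=(alive,v0) | N2.N0=(suspect,v1) N2.N1=(alive,v0) N2.N2=(alive,v0)
Op 4: N2 marks N0=suspect -> (suspect,v2)
Op 5: N2 marks N1=alive -> (alive,v1)
Op 6: gossip N0<->N1 -> N0.N0=(suspect,v1) N0.N1=(alive,v0) N0.N2=(alive,v0) | N1.N0=(alive,v1) N1.N1=(alive,v0) N1.N2=(alive,v0)

Answer: suspect 2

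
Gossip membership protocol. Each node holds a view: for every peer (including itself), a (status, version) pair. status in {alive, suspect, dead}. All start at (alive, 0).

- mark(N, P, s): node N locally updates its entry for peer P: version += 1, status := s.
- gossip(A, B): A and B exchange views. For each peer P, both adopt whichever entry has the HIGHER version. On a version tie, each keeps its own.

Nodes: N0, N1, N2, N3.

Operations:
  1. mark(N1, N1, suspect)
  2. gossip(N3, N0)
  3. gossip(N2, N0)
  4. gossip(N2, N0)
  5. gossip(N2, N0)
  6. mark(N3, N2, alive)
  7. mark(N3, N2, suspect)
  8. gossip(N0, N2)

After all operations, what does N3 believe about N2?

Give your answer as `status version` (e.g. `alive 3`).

Answer: suspect 2

Derivation:
Op 1: N1 marks N1=suspect -> (suspect,v1)
Op 2: gossip N3<->N0 -> N3.N0=(alive,v0) N3.N1=(alive,v0) N3.N2=(alive,v0) N3.N3=(alive,v0) | N0.N0=(alive,v0) N0.N1=(alive,v0) N0.N2=(alive,v0) N0.N3=(alive,v0)
Op 3: gossip N2<->N0 -> N2.N0=(alive,v0) N2.N1=(alive,v0) N2.N2=(alive,v0) N2.N3=(alive,v0) | N0.N0=(alive,v0) N0.N1=(alive,v0) N0.N2=(alive,v0) N0.N3=(alive,v0)
Op 4: gossip N2<->N0 -> N2.N0=(alive,v0) N2.N1=(alive,v0) N2.N2=(alive,v0) N2.N3=(alive,v0) | N0.N0=(alive,v0) N0.N1=(alive,v0) N0.N2=(alive,v0) N0.N3=(alive,v0)
Op 5: gossip N2<->N0 -> N2.N0=(alive,v0) N2.N1=(alive,v0) N2.N2=(alive,v0) N2.N3=(alive,v0) | N0.N0=(alive,v0) N0.N1=(alive,v0) N0.N2=(alive,v0) N0.N3=(alive,v0)
Op 6: N3 marks N2=alive -> (alive,v1)
Op 7: N3 marks N2=suspect -> (suspect,v2)
Op 8: gossip N0<->N2 -> N0.N0=(alive,v0) N0.N1=(alive,v0) N0.N2=(alive,v0) N0.N3=(alive,v0) | N2.N0=(alive,v0) N2.N1=(alive,v0) N2.N2=(alive,v0) N2.N3=(alive,v0)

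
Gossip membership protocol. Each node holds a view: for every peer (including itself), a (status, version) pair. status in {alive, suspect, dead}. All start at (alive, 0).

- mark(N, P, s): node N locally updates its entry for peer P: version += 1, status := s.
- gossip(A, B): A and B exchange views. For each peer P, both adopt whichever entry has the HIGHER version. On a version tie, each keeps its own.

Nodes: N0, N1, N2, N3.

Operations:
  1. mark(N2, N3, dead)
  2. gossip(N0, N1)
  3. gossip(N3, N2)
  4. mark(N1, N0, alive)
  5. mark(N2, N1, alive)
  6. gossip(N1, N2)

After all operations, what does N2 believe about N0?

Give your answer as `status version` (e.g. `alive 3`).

Answer: alive 1

Derivation:
Op 1: N2 marks N3=dead -> (dead,v1)
Op 2: gossip N0<->N1 -> N0.N0=(alive,v0) N0.N1=(alive,v0) N0.N2=(alive,v0) N0.N3=(alive,v0) | N1.N0=(alive,v0) N1.N1=(alive,v0) N1.N2=(alive,v0) N1.N3=(alive,v0)
Op 3: gossip N3<->N2 -> N3.N0=(alive,v0) N3.N1=(alive,v0) N3.N2=(alive,v0) N3.N3=(dead,v1) | N2.N0=(alive,v0) N2.N1=(alive,v0) N2.N2=(alive,v0) N2.N3=(dead,v1)
Op 4: N1 marks N0=alive -> (alive,v1)
Op 5: N2 marks N1=alive -> (alive,v1)
Op 6: gossip N1<->N2 -> N1.N0=(alive,v1) N1.N1=(alive,v1) N1.N2=(alive,v0) N1.N3=(dead,v1) | N2.N0=(alive,v1) N2.N1=(alive,v1) N2.N2=(alive,v0) N2.N3=(dead,v1)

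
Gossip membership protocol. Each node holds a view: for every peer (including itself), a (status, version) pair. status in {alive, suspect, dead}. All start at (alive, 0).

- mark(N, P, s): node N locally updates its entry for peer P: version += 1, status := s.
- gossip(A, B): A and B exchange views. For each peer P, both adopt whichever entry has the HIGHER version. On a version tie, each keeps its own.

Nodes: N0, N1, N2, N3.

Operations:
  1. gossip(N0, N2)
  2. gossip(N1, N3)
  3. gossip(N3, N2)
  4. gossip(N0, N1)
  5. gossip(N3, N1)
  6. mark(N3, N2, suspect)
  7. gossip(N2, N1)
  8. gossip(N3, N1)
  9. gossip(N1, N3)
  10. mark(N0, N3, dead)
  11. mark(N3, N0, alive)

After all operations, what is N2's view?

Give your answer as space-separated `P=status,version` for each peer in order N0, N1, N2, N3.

Answer: N0=alive,0 N1=alive,0 N2=alive,0 N3=alive,0

Derivation:
Op 1: gossip N0<->N2 -> N0.N0=(alive,v0) N0.N1=(alive,v0) N0.N2=(alive,v0) N0.N3=(alive,v0) | N2.N0=(alive,v0) N2.N1=(alive,v0) N2.N2=(alive,v0) N2.N3=(alive,v0)
Op 2: gossip N1<->N3 -> N1.N0=(alive,v0) N1.N1=(alive,v0) N1.N2=(alive,v0) N1.N3=(alive,v0) | N3.N0=(alive,v0) N3.N1=(alive,v0) N3.N2=(alive,v0) N3.N3=(alive,v0)
Op 3: gossip N3<->N2 -> N3.N0=(alive,v0) N3.N1=(alive,v0) N3.N2=(alive,v0) N3.N3=(alive,v0) | N2.N0=(alive,v0) N2.N1=(alive,v0) N2.N2=(alive,v0) N2.N3=(alive,v0)
Op 4: gossip N0<->N1 -> N0.N0=(alive,v0) N0.N1=(alive,v0) N0.N2=(alive,v0) N0.N3=(alive,v0) | N1.N0=(alive,v0) N1.N1=(alive,v0) N1.N2=(alive,v0) N1.N3=(alive,v0)
Op 5: gossip N3<->N1 -> N3.N0=(alive,v0) N3.N1=(alive,v0) N3.N2=(alive,v0) N3.N3=(alive,v0) | N1.N0=(alive,v0) N1.N1=(alive,v0) N1.N2=(alive,v0) N1.N3=(alive,v0)
Op 6: N3 marks N2=suspect -> (suspect,v1)
Op 7: gossip N2<->N1 -> N2.N0=(alive,v0) N2.N1=(alive,v0) N2.N2=(alive,v0) N2.N3=(alive,v0) | N1.N0=(alive,v0) N1.N1=(alive,v0) N1.N2=(alive,v0) N1.N3=(alive,v0)
Op 8: gossip N3<->N1 -> N3.N0=(alive,v0) N3.N1=(alive,v0) N3.N2=(suspect,v1) N3.N3=(alive,v0) | N1.N0=(alive,v0) N1.N1=(alive,v0) N1.N2=(suspect,v1) N1.N3=(alive,v0)
Op 9: gossip N1<->N3 -> N1.N0=(alive,v0) N1.N1=(alive,v0) N1.N2=(suspect,v1) N1.N3=(alive,v0) | N3.N0=(alive,v0) N3.N1=(alive,v0) N3.N2=(suspect,v1) N3.N3=(alive,v0)
Op 10: N0 marks N3=dead -> (dead,v1)
Op 11: N3 marks N0=alive -> (alive,v1)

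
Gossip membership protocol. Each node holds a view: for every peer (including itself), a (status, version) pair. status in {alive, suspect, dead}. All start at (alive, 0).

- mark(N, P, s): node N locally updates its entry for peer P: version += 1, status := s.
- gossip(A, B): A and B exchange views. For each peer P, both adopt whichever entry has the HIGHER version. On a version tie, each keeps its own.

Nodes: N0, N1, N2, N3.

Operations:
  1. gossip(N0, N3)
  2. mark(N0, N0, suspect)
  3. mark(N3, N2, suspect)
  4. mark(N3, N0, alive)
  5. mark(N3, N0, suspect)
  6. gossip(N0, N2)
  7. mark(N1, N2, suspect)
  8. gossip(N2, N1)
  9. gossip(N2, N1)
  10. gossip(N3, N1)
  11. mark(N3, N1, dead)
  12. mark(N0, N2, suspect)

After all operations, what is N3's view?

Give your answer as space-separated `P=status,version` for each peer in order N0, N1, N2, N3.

Answer: N0=suspect,2 N1=dead,1 N2=suspect,1 N3=alive,0

Derivation:
Op 1: gossip N0<->N3 -> N0.N0=(alive,v0) N0.N1=(alive,v0) N0.N2=(alive,v0) N0.N3=(alive,v0) | N3.N0=(alive,v0) N3.N1=(alive,v0) N3.N2=(alive,v0) N3.N3=(alive,v0)
Op 2: N0 marks N0=suspect -> (suspect,v1)
Op 3: N3 marks N2=suspect -> (suspect,v1)
Op 4: N3 marks N0=alive -> (alive,v1)
Op 5: N3 marks N0=suspect -> (suspect,v2)
Op 6: gossip N0<->N2 -> N0.N0=(suspect,v1) N0.N1=(alive,v0) N0.N2=(alive,v0) N0.N3=(alive,v0) | N2.N0=(suspect,v1) N2.N1=(alive,v0) N2.N2=(alive,v0) N2.N3=(alive,v0)
Op 7: N1 marks N2=suspect -> (suspect,v1)
Op 8: gossip N2<->N1 -> N2.N0=(suspect,v1) N2.N1=(alive,v0) N2.N2=(suspect,v1) N2.N3=(alive,v0) | N1.N0=(suspect,v1) N1.N1=(alive,v0) N1.N2=(suspect,v1) N1.N3=(alive,v0)
Op 9: gossip N2<->N1 -> N2.N0=(suspect,v1) N2.N1=(alive,v0) N2.N2=(suspect,v1) N2.N3=(alive,v0) | N1.N0=(suspect,v1) N1.N1=(alive,v0) N1.N2=(suspect,v1) N1.N3=(alive,v0)
Op 10: gossip N3<->N1 -> N3.N0=(suspect,v2) N3.N1=(alive,v0) N3.N2=(suspect,v1) N3.N3=(alive,v0) | N1.N0=(suspect,v2) N1.N1=(alive,v0) N1.N2=(suspect,v1) N1.N3=(alive,v0)
Op 11: N3 marks N1=dead -> (dead,v1)
Op 12: N0 marks N2=suspect -> (suspect,v1)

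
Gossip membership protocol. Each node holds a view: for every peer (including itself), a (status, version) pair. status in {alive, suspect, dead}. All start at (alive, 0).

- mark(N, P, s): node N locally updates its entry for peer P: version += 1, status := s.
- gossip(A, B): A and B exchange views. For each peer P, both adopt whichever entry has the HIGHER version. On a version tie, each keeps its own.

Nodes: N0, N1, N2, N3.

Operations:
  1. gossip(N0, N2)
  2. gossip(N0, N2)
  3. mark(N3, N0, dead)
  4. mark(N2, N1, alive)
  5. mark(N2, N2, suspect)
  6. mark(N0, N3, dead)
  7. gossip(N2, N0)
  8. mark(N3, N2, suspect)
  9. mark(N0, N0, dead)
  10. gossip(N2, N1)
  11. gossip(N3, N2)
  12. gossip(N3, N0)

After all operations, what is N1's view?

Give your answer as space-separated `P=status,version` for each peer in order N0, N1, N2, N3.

Op 1: gossip N0<->N2 -> N0.N0=(alive,v0) N0.N1=(alive,v0) N0.N2=(alive,v0) N0.N3=(alive,v0) | N2.N0=(alive,v0) N2.N1=(alive,v0) N2.N2=(alive,v0) N2.N3=(alive,v0)
Op 2: gossip N0<->N2 -> N0.N0=(alive,v0) N0.N1=(alive,v0) N0.N2=(alive,v0) N0.N3=(alive,v0) | N2.N0=(alive,v0) N2.N1=(alive,v0) N2.N2=(alive,v0) N2.N3=(alive,v0)
Op 3: N3 marks N0=dead -> (dead,v1)
Op 4: N2 marks N1=alive -> (alive,v1)
Op 5: N2 marks N2=suspect -> (suspect,v1)
Op 6: N0 marks N3=dead -> (dead,v1)
Op 7: gossip N2<->N0 -> N2.N0=(alive,v0) N2.N1=(alive,v1) N2.N2=(suspect,v1) N2.N3=(dead,v1) | N0.N0=(alive,v0) N0.N1=(alive,v1) N0.N2=(suspect,v1) N0.N3=(dead,v1)
Op 8: N3 marks N2=suspect -> (suspect,v1)
Op 9: N0 marks N0=dead -> (dead,v1)
Op 10: gossip N2<->N1 -> N2.N0=(alive,v0) N2.N1=(alive,v1) N2.N2=(suspect,v1) N2.N3=(dead,v1) | N1.N0=(alive,v0) N1.N1=(alive,v1) N1.N2=(suspect,v1) N1.N3=(dead,v1)
Op 11: gossip N3<->N2 -> N3.N0=(dead,v1) N3.N1=(alive,v1) N3.N2=(suspect,v1) N3.N3=(dead,v1) | N2.N0=(dead,v1) N2.N1=(alive,v1) N2.N2=(suspect,v1) N2.N3=(dead,v1)
Op 12: gossip N3<->N0 -> N3.N0=(dead,v1) N3.N1=(alive,v1) N3.N2=(suspect,v1) N3.N3=(dead,v1) | N0.N0=(dead,v1) N0.N1=(alive,v1) N0.N2=(suspect,v1) N0.N3=(dead,v1)

Answer: N0=alive,0 N1=alive,1 N2=suspect,1 N3=dead,1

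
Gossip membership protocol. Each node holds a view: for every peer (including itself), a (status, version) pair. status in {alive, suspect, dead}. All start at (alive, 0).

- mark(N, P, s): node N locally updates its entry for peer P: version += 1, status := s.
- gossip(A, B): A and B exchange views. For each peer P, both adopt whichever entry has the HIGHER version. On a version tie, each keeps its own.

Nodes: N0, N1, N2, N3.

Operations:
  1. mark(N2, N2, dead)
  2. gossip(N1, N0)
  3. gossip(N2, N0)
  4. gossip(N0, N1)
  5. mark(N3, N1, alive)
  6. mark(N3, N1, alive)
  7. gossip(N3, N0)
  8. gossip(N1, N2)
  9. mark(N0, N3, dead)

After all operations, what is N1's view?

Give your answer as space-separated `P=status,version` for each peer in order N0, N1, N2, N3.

Op 1: N2 marks N2=dead -> (dead,v1)
Op 2: gossip N1<->N0 -> N1.N0=(alive,v0) N1.N1=(alive,v0) N1.N2=(alive,v0) N1.N3=(alive,v0) | N0.N0=(alive,v0) N0.N1=(alive,v0) N0.N2=(alive,v0) N0.N3=(alive,v0)
Op 3: gossip N2<->N0 -> N2.N0=(alive,v0) N2.N1=(alive,v0) N2.N2=(dead,v1) N2.N3=(alive,v0) | N0.N0=(alive,v0) N0.N1=(alive,v0) N0.N2=(dead,v1) N0.N3=(alive,v0)
Op 4: gossip N0<->N1 -> N0.N0=(alive,v0) N0.N1=(alive,v0) N0.N2=(dead,v1) N0.N3=(alive,v0) | N1.N0=(alive,v0) N1.N1=(alive,v0) N1.N2=(dead,v1) N1.N3=(alive,v0)
Op 5: N3 marks N1=alive -> (alive,v1)
Op 6: N3 marks N1=alive -> (alive,v2)
Op 7: gossip N3<->N0 -> N3.N0=(alive,v0) N3.N1=(alive,v2) N3.N2=(dead,v1) N3.N3=(alive,v0) | N0.N0=(alive,v0) N0.N1=(alive,v2) N0.N2=(dead,v1) N0.N3=(alive,v0)
Op 8: gossip N1<->N2 -> N1.N0=(alive,v0) N1.N1=(alive,v0) N1.N2=(dead,v1) N1.N3=(alive,v0) | N2.N0=(alive,v0) N2.N1=(alive,v0) N2.N2=(dead,v1) N2.N3=(alive,v0)
Op 9: N0 marks N3=dead -> (dead,v1)

Answer: N0=alive,0 N1=alive,0 N2=dead,1 N3=alive,0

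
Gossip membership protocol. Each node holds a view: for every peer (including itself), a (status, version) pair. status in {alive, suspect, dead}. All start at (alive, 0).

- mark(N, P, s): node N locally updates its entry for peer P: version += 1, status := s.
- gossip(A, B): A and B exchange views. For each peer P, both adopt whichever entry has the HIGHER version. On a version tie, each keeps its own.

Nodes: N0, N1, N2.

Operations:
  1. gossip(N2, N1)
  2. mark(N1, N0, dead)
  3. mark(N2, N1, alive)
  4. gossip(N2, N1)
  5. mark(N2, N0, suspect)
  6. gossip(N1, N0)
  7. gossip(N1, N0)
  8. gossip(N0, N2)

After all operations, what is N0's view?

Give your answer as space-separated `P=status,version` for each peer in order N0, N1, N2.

Op 1: gossip N2<->N1 -> N2.N0=(alive,v0) N2.N1=(alive,v0) N2.N2=(alive,v0) | N1.N0=(alive,v0) N1.N1=(alive,v0) N1.N2=(alive,v0)
Op 2: N1 marks N0=dead -> (dead,v1)
Op 3: N2 marks N1=alive -> (alive,v1)
Op 4: gossip N2<->N1 -> N2.N0=(dead,v1) N2.N1=(alive,v1) N2.N2=(alive,v0) | N1.N0=(dead,v1) N1.N1=(alive,v1) N1.N2=(alive,v0)
Op 5: N2 marks N0=suspect -> (suspect,v2)
Op 6: gossip N1<->N0 -> N1.N0=(dead,v1) N1.N1=(alive,v1) N1.N2=(alive,v0) | N0.N0=(dead,v1) N0.N1=(alive,v1) N0.N2=(alive,v0)
Op 7: gossip N1<->N0 -> N1.N0=(dead,v1) N1.N1=(alive,v1) N1.N2=(alive,v0) | N0.N0=(dead,v1) N0.N1=(alive,v1) N0.N2=(alive,v0)
Op 8: gossip N0<->N2 -> N0.N0=(suspect,v2) N0.N1=(alive,v1) N0.N2=(alive,v0) | N2.N0=(suspect,v2) N2.N1=(alive,v1) N2.N2=(alive,v0)

Answer: N0=suspect,2 N1=alive,1 N2=alive,0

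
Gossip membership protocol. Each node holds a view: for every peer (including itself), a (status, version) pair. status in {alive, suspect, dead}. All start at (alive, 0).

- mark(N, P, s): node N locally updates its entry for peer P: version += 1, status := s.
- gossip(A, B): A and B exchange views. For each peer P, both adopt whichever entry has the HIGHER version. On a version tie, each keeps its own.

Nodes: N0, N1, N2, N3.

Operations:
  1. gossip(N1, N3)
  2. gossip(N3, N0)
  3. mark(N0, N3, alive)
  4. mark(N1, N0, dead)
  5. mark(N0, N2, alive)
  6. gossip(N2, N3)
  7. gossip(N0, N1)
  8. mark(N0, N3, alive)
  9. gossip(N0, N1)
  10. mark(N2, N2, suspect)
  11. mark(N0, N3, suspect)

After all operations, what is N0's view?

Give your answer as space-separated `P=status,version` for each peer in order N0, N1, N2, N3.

Answer: N0=dead,1 N1=alive,0 N2=alive,1 N3=suspect,3

Derivation:
Op 1: gossip N1<->N3 -> N1.N0=(alive,v0) N1.N1=(alive,v0) N1.N2=(alive,v0) N1.N3=(alive,v0) | N3.N0=(alive,v0) N3.N1=(alive,v0) N3.N2=(alive,v0) N3.N3=(alive,v0)
Op 2: gossip N3<->N0 -> N3.N0=(alive,v0) N3.N1=(alive,v0) N3.N2=(alive,v0) N3.N3=(alive,v0) | N0.N0=(alive,v0) N0.N1=(alive,v0) N0.N2=(alive,v0) N0.N3=(alive,v0)
Op 3: N0 marks N3=alive -> (alive,v1)
Op 4: N1 marks N0=dead -> (dead,v1)
Op 5: N0 marks N2=alive -> (alive,v1)
Op 6: gossip N2<->N3 -> N2.N0=(alive,v0) N2.N1=(alive,v0) N2.N2=(alive,v0) N2.N3=(alive,v0) | N3.N0=(alive,v0) N3.N1=(alive,v0) N3.N2=(alive,v0) N3.N3=(alive,v0)
Op 7: gossip N0<->N1 -> N0.N0=(dead,v1) N0.N1=(alive,v0) N0.N2=(alive,v1) N0.N3=(alive,v1) | N1.N0=(dead,v1) N1.N1=(alive,v0) N1.N2=(alive,v1) N1.N3=(alive,v1)
Op 8: N0 marks N3=alive -> (alive,v2)
Op 9: gossip N0<->N1 -> N0.N0=(dead,v1) N0.N1=(alive,v0) N0.N2=(alive,v1) N0.N3=(alive,v2) | N1.N0=(dead,v1) N1.N1=(alive,v0) N1.N2=(alive,v1) N1.N3=(alive,v2)
Op 10: N2 marks N2=suspect -> (suspect,v1)
Op 11: N0 marks N3=suspect -> (suspect,v3)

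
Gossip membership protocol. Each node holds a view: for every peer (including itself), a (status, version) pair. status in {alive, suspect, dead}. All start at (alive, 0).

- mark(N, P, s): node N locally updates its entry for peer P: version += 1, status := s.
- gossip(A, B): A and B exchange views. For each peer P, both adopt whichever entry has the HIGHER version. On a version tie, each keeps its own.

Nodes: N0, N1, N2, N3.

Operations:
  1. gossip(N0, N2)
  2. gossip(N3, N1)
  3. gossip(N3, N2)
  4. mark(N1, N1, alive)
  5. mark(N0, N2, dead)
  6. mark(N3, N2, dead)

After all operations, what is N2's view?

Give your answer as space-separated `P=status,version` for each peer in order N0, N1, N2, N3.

Answer: N0=alive,0 N1=alive,0 N2=alive,0 N3=alive,0

Derivation:
Op 1: gossip N0<->N2 -> N0.N0=(alive,v0) N0.N1=(alive,v0) N0.N2=(alive,v0) N0.N3=(alive,v0) | N2.N0=(alive,v0) N2.N1=(alive,v0) N2.N2=(alive,v0) N2.N3=(alive,v0)
Op 2: gossip N3<->N1 -> N3.N0=(alive,v0) N3.N1=(alive,v0) N3.N2=(alive,v0) N3.N3=(alive,v0) | N1.N0=(alive,v0) N1.N1=(alive,v0) N1.N2=(alive,v0) N1.N3=(alive,v0)
Op 3: gossip N3<->N2 -> N3.N0=(alive,v0) N3.N1=(alive,v0) N3.N2=(alive,v0) N3.N3=(alive,v0) | N2.N0=(alive,v0) N2.N1=(alive,v0) N2.N2=(alive,v0) N2.N3=(alive,v0)
Op 4: N1 marks N1=alive -> (alive,v1)
Op 5: N0 marks N2=dead -> (dead,v1)
Op 6: N3 marks N2=dead -> (dead,v1)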